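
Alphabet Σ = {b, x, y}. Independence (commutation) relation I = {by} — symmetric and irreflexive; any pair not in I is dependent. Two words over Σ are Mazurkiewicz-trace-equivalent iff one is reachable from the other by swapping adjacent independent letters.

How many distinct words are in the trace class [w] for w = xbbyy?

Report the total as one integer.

0(x) covers ∅
1(b) covers 0:x
2(b) covers 1:b
3(y) covers 0:x
4(y) covers 3:y
floor of heap: 0:x
completions by unplaced set U, small U first (add the entries for U minus each lowest piece of U):
  |U|=1: {2}:1  {4}:1
  |U|=2: {1,2}:1  {2,4}:2  {3,4}:1
  |U|=3: {1,2,4}:3  {2,3,4}:3
  start at 0(x): 6

6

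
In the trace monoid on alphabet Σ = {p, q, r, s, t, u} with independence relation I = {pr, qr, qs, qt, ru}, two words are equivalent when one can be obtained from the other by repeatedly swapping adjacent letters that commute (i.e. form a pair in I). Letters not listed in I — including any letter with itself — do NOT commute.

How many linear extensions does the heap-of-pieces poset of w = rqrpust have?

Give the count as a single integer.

10

drop 0:r onto floor
drop 1:q onto floor
drop 2:r onto {0:r}
drop 3:p onto {1:q}
drop 4:u onto {3:p}
drop 5:s onto {2:r, 4:u}
drop 6:t onto {5:s}
ground layer = {0:r, 1:q}
drop-orders for the pieces not yet dropped (sum over which currently-grounded one goes next):
  1 to go: {6} 1
  2 to go: {5,6} 1
  3 to go: {2,5,6} 1  {4,5,6} 1
  4 to go: {0,2,5,6} 1  {2,4,5,6} 2  {3,4,5,6} 1
  5 to go: {0,2,4,5,6} 3  {1,3,4,5,6} 1  {2,3,4,5,6} 3
  if 0:r drops first: 4 orders
  if 1:q drops first: 6 orders
heap linearizations: 10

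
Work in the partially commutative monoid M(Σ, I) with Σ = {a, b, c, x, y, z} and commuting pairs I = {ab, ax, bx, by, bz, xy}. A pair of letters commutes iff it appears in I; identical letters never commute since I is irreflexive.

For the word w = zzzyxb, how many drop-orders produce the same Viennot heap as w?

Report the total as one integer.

12

0(z) covers ∅
1(z) covers 0:z
2(z) covers 1:z
3(y) covers 2:z
4(x) covers 2:z
5(b) covers ∅
floor of heap: 0:z, 5:b
completions by unplaced set U, small U first (add the entries for U minus each lowest piece of U):
  |U|=1: {3}:1  {4}:1  {5}:1
  |U|=2: {3,4}:2  {3,5}:2  {4,5}:2
  |U|=3: {2,3,4}:2  {3,4,5}:6
  |U|=4: {1,2,3,4}:2  {2,3,4,5}:8
  start at 0(z): 10
  start at 5(b): 2
sum over floor = 12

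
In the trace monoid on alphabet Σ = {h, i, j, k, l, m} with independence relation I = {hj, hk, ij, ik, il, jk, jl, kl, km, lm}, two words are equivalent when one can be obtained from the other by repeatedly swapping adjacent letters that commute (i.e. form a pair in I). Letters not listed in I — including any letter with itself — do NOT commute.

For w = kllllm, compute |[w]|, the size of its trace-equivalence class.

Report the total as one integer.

0(k) covers ∅
1(l) covers ∅
2(l) covers 1:l
3(l) covers 2:l
4(l) covers 3:l
5(m) covers ∅
floor of heap: 0:k, 1:l, 5:m
completions by unplaced set U, small U first (add the entries for U minus each lowest piece of U):
  |U|=1: {0}:1  {4}:1  {5}:1
  |U|=2: {0,4}:2  {0,5}:2  {3,4}:1  {4,5}:2
  |U|=3: {0,3,4}:3  {0,4,5}:6  {2,3,4}:1  {3,4,5}:3
  |U|=4: {0,2,3,4}:4  {0,3,4,5}:12  {1,2,3,4}:1  {2,3,4,5}:4
  start at 0(k): 5
  start at 1(l): 20
  start at 5(m): 5
sum over floor = 30

30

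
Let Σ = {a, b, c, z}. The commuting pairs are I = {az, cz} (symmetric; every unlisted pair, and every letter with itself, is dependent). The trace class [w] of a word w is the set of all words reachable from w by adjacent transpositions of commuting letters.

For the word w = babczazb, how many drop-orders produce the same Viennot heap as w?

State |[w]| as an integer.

6

#0=b has no predecessor
#1=a depends on [0:b]
#2=b depends on [1:a]
#3=c depends on [2:b]
#4=z depends on [2:b]
#5=a depends on [3:c]
#6=z depends on [4:z]
#7=b depends on [5:a, 6:z]
sources: [0:b]
N(rest) = Σ N(rest − s) over sources s of rest; N(one piece) = 1:
  size 1 → [7]=1
  size 2 → [5,7]=1  [6,7]=1
  size 3 → [3,5,7]=1  [4,6,7]=1  [5,6,7]=2
  size 4 → [3,5,6,7]=3  [4,5,6,7]=3
  size 5 → [3,4,5,6,7]=6
  size 6 → [2,3,4,5,6,7]=6
  first=0(b) contributes 6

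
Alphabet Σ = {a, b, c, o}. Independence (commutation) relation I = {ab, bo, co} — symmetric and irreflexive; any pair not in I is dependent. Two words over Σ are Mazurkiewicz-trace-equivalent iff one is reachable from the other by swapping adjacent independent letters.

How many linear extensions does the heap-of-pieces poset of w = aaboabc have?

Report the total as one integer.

drop 0:a onto floor
drop 1:a onto {0:a}
drop 2:b onto floor
drop 3:o onto {1:a}
drop 4:a onto {3:o}
drop 5:b onto {2:b}
drop 6:c onto {4:a, 5:b}
ground layer = {0:a, 2:b}
drop-orders for the pieces not yet dropped (sum over which currently-grounded one goes next):
  1 to go: {6} 1
  2 to go: {4,6} 1  {5,6} 1
  3 to go: {2,5,6} 1  {3,4,6} 1  {4,5,6} 2
  4 to go: {1,3,4,6} 1  {2,4,5,6} 3  {3,4,5,6} 3
  5 to go: {0,1,3,4,6} 1  {1,3,4,5,6} 4  {2,3,4,5,6} 6
  if 0:a drops first: 10 orders
  if 2:b drops first: 5 orders
heap linearizations: 15

15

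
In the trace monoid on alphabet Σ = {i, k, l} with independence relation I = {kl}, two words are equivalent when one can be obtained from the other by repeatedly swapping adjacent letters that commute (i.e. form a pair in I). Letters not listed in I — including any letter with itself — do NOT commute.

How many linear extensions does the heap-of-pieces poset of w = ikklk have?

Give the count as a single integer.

4

drop 0:i onto floor
drop 1:k onto {0:i}
drop 2:k onto {1:k}
drop 3:l onto {0:i}
drop 4:k onto {2:k}
ground layer = {0:i}
drop-orders for the pieces not yet dropped (sum over which currently-grounded one goes next):
  1 to go: {3} 1  {4} 1
  2 to go: {2,4} 1  {3,4} 2
  3 to go: {1,2,4} 1  {2,3,4} 3
  if 0:i drops first: 4 orders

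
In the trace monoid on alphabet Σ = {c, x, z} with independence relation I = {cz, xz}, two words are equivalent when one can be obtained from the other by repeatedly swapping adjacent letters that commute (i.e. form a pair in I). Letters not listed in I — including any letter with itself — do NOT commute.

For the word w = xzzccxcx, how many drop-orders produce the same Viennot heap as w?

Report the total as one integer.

28

0(x) covers ∅
1(z) covers ∅
2(z) covers 1:z
3(c) covers 0:x
4(c) covers 3:c
5(x) covers 4:c
6(c) covers 5:x
7(x) covers 6:c
floor of heap: 0:x, 1:z
completions by unplaced set U, small U first (add the entries for U minus each lowest piece of U):
  |U|=1: {2}:1  {7}:1
  |U|=2: {1,2}:1  {2,7}:2  {6,7}:1
  |U|=3: {1,2,7}:3  {2,6,7}:3  {5,6,7}:1
  |U|=4: {1,2,6,7}:6  {2,5,6,7}:4  {4,5,6,7}:1
  |U|=5: {1,2,5,6,7}:10  {2,4,5,6,7}:5  {3,4,5,6,7}:1
  |U|=6: {0,3,4,5,6,7}:1  {1,2,4,5,6,7}:15  {2,3,4,5,6,7}:6
  start at 0(x): 21
  start at 1(z): 7
sum over floor = 28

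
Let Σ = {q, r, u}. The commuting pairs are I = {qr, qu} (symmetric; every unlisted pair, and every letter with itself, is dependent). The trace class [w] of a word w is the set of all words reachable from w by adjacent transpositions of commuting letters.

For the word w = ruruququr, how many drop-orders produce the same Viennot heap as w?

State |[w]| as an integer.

#0=r has no predecessor
#1=u depends on [0:r]
#2=r depends on [1:u]
#3=u depends on [2:r]
#4=q has no predecessor
#5=u depends on [3:u]
#6=q depends on [4:q]
#7=u depends on [5:u]
#8=r depends on [7:u]
sources: [0:r, 4:q]
N(rest) = Σ N(rest − s) over sources s of rest; N(one piece) = 1:
  size 1 → [6]=1  [8]=1
  size 2 → [4,6]=1  [6,8]=2  [7,8]=1
  size 3 → [4,6,8]=3  [5,7,8]=1  [6,7,8]=3
  size 4 → [3,5,7,8]=1  [4,6,7,8]=6  [5,6,7,8]=4
  size 5 → [2,3,5,7,8]=1  [3,5,6,7,8]=5  [4,5,6,7,8]=10
  size 6 → [1,2,3,5,7,8]=1  [2,3,5,6,7,8]=6  [3,4,5,6,7,8]=15
  size 7 → [0,1,2,3,5,7,8]=1  [1,2,3,5,6,7,8]=7  [2,3,4,5,6,7,8]=21
  first=0(r) contributes 28
  first=4(q) contributes 8
|[w]| = 36

36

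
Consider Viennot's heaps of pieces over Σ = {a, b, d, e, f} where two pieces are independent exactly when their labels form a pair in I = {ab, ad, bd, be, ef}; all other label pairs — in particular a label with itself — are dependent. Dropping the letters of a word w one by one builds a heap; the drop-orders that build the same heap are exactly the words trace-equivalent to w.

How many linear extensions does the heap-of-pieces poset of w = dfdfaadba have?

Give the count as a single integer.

20

0(d) covers ∅
1(f) covers 0:d
2(d) covers 1:f
3(f) covers 2:d
4(a) covers 3:f
5(a) covers 4:a
6(d) covers 3:f
7(b) covers 3:f
8(a) covers 5:a
floor of heap: 0:d
completions by unplaced set U, small U first (add the entries for U minus each lowest piece of U):
  |U|=1: {6}:1  {7}:1  {8}:1
  |U|=2: {5,8}:1  {6,7}:2  {6,8}:2  {7,8}:2
  |U|=3: {4,5,8}:1  {5,6,8}:3  {5,7,8}:3  {6,7,8}:6
  |U|=4: {4,5,6,8}:4  {4,5,7,8}:4  {5,6,7,8}:12
  |U|=5: {4,5,6,7,8}:20
  |U|=6: {3,4,5,6,7,8}:20
  |U|=7: {2,3,4,5,6,7,8}:20
  start at 0(d): 20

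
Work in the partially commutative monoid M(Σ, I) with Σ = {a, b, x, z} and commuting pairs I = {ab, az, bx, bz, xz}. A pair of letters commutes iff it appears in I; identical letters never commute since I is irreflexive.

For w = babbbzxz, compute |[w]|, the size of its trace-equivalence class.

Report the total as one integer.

#0=b has no predecessor
#1=a has no predecessor
#2=b depends on [0:b]
#3=b depends on [2:b]
#4=b depends on [3:b]
#5=z has no predecessor
#6=x depends on [1:a]
#7=z depends on [5:z]
sources: [0:b, 1:a, 5:z]
N(rest) = Σ N(rest − s) over sources s of rest; N(one piece) = 1:
  size 1 → [4]=1  [6]=1  [7]=1
  size 2 → [1,6]=1  [3,4]=1  [4,6]=2  [4,7]=2  [5,7]=1  [6,7]=2
  size 3 → [1,4,6]=3  [1,6,7]=3  [2,3,4]=1  [3,4,6]=3  [3,4,7]=3  [4,5,7]=3  [4,6,7]=6  [5,6,7]=3
  size 4 → [0,2,3,4]=1  [1,3,4,6]=6  [1,4,6,7]=12  [1,5,6,7]=6  [2,3,4,6]=4  [2,3,4,7]=4  [3,4,5,7]=6  [3,4,6,7]=12  [4,5,6,7]=12
  size 5 → [0,2,3,4,6]=5  [0,2,3,4,7]=5  [1,2,3,4,6]=10  [1,3,4,6,7]=30  [1,4,5,6,7]=30  [2,3,4,5,7]=10  [2,3,4,6,7]=20  [3,4,5,6,7]=30
  size 6 → [0,1,2,3,4,6]=15  [0,2,3,4,5,7]=15  [0,2,3,4,6,7]=30  [1,2,3,4,6,7]=60  [1,3,4,5,6,7]=90  [2,3,4,5,6,7]=60
  first=0(b) contributes 210
  first=1(a) contributes 105
  first=5(z) contributes 105
|[w]| = 420

420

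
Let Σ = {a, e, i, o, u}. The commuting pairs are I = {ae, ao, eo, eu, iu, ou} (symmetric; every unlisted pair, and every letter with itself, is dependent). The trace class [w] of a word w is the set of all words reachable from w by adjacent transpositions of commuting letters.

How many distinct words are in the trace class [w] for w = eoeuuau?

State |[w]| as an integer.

piece 0:e — minimal
piece 1:o — minimal
piece 2:e rests on {0:e}
piece 3:u — minimal
piece 4:u rests on {3:u}
piece 5:a rests on {4:u}
piece 6:u rests on {5:a}
minimal pieces: {0:e, 1:o, 3:u}
ways to finish when only these pieces remain (= sum over removing one remaining piece with nothing left below it):
  1 left: {1}→1  {2}→1  {6}→1
  2 left: {0,2}→1  {1,2}→2  {1,6}→2  {2,6}→2  {5,6}→1
  3 left: {0,1,2}→3  {0,2,6}→3  {1,2,6}→6  {1,5,6}→3  {2,5,6}→3  {4,5,6}→1
  4 left: {0,1,2,6}→12  {0,2,5,6}→6  {1,2,5,6}→12  {1,4,5,6}→4  {2,4,5,6}→4  {3,4,5,6}→1
  5 left: {0,1,2,5,6}→30  {0,2,4,5,6}→10  {1,2,4,5,6}→20  {1,3,4,5,6}→5  {2,3,4,5,6}→5
  placing 0:e first → 30 extensions
  placing 1:o first → 15 extensions
  placing 3:u first → 60 extensions
total linear extensions = 105

105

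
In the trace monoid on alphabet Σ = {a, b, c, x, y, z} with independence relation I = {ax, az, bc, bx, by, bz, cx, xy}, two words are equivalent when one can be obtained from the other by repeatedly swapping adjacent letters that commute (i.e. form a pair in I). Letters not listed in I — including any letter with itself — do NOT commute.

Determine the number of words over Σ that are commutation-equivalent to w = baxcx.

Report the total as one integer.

drop 0:b onto floor
drop 1:a onto {0:b}
drop 2:x onto floor
drop 3:c onto {1:a}
drop 4:x onto {2:x}
ground layer = {0:b, 2:x}
drop-orders for the pieces not yet dropped (sum over which currently-grounded one goes next):
  1 to go: {3} 1  {4} 1
  2 to go: {1,3} 1  {2,4} 1  {3,4} 2
  3 to go: {0,1,3} 1  {1,3,4} 3  {2,3,4} 3
  if 0:b drops first: 6 orders
  if 2:x drops first: 4 orders
heap linearizations: 10

10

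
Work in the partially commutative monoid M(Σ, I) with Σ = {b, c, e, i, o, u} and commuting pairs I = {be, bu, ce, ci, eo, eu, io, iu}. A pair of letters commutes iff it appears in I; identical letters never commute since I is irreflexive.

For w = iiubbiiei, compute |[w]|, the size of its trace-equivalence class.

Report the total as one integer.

#0=i has no predecessor
#1=i depends on [0:i]
#2=u has no predecessor
#3=b depends on [1:i]
#4=b depends on [3:b]
#5=i depends on [4:b]
#6=i depends on [5:i]
#7=e depends on [6:i]
#8=i depends on [7:e]
sources: [0:i, 2:u]
N(rest) = Σ N(rest − s) over sources s of rest; N(one piece) = 1:
  size 1 → [2]=1  [8]=1
  size 2 → [2,8]=2  [7,8]=1
  size 3 → [2,7,8]=3  [6,7,8]=1
  size 4 → [2,6,7,8]=4  [5,6,7,8]=1
  size 5 → [2,5,6,7,8]=5  [4,5,6,7,8]=1
  size 6 → [2,4,5,6,7,8]=6  [3,4,5,6,7,8]=1
  size 7 → [1,3,4,5,6,7,8]=1  [2,3,4,5,6,7,8]=7
  first=0(i) contributes 8
  first=2(u) contributes 1
|[w]| = 9

9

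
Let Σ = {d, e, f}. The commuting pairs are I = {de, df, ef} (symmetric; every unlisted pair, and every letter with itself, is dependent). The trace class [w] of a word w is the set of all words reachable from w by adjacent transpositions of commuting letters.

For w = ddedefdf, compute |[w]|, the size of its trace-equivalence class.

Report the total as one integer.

420

#0=d has no predecessor
#1=d depends on [0:d]
#2=e has no predecessor
#3=d depends on [1:d]
#4=e depends on [2:e]
#5=f has no predecessor
#6=d depends on [3:d]
#7=f depends on [5:f]
sources: [0:d, 2:e, 5:f]
N(rest) = Σ N(rest − s) over sources s of rest; N(one piece) = 1:
  size 1 → [4]=1  [6]=1  [7]=1
  size 2 → [2,4]=1  [3,6]=1  [4,6]=2  [4,7]=2  [5,7]=1  [6,7]=2
  size 3 → [1,3,6]=1  [2,4,6]=3  [2,4,7]=3  [3,4,6]=3  [3,6,7]=3  [4,5,7]=3  [4,6,7]=6  [5,6,7]=3
  size 4 → [0,1,3,6]=1  [1,3,4,6]=4  [1,3,6,7]=4  [2,3,4,6]=6  [2,4,5,7]=6  [2,4,6,7]=12  [3,4,6,7]=12  [3,5,6,7]=6  [4,5,6,7]=12
  size 5 → [0,1,3,4,6]=5  [0,1,3,6,7]=5  [1,2,3,4,6]=10  [1,3,4,6,7]=20  [1,3,5,6,7]=10  [2,3,4,6,7]=30  [2,4,5,6,7]=30  [3,4,5,6,7]=30
  size 6 → [0,1,2,3,4,6]=15  [0,1,3,4,6,7]=30  [0,1,3,5,6,7]=15  [1,2,3,4,6,7]=60  [1,3,4,5,6,7]=60  [2,3,4,5,6,7]=90
  first=0(d) contributes 210
  first=2(e) contributes 105
  first=5(f) contributes 105
|[w]| = 420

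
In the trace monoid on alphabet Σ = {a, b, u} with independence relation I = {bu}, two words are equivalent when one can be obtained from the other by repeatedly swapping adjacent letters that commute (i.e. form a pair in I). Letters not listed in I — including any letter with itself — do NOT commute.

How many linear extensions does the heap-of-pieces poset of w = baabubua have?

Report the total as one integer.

piece 0:b — minimal
piece 1:a rests on {0:b}
piece 2:a rests on {1:a}
piece 3:b rests on {2:a}
piece 4:u rests on {2:a}
piece 5:b rests on {3:b}
piece 6:u rests on {4:u}
piece 7:a rests on {5:b, 6:u}
minimal pieces: {0:b}
ways to finish when only these pieces remain (= sum over removing one remaining piece with nothing left below it):
  1 left: {7}→1
  2 left: {5,7}→1  {6,7}→1
  3 left: {3,5,7}→1  {4,6,7}→1  {5,6,7}→2
  4 left: {3,5,6,7}→3  {4,5,6,7}→3
  5 left: {3,4,5,6,7}→6
  6 left: {2,3,4,5,6,7}→6
  placing 0:b first → 6 extensions

6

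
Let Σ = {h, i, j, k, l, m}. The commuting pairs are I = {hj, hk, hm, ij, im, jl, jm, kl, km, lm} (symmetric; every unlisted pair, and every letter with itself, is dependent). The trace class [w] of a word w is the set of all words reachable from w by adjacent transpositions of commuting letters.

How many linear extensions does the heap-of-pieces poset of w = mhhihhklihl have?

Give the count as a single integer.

piece 0:m — minimal
piece 1:h — minimal
piece 2:h rests on {1:h}
piece 3:i rests on {2:h}
piece 4:h rests on {3:i}
piece 5:h rests on {4:h}
piece 6:k rests on {3:i}
piece 7:l rests on {5:h}
piece 8:i rests on {6:k, 7:l}
piece 9:h rests on {8:i}
piece 10:l rests on {9:h}
minimal pieces: {0:m, 1:h}
ways to finish when only these pieces remain (= sum over removing one remaining piece with nothing left below it):
  1 left: {0}→1  {10}→1
  2 left: {0,10}→2  {9,10}→1
  3 left: {0,9,10}→3  {8,9,10}→1
  4 left: {0,8,9,10}→4  {6,8,9,10}→1  {7,8,9,10}→1
  5 left: {0,6,8,9,10}→5  {0,7,8,9,10}→5  {5,7,8,9,10}→1  {6,7,8,9,10}→2
  6 left: {0,5,7,8,9,10}→6  {0,6,7,8,9,10}→12  {4,5,7,8,9,10}→1  {5,6,7,8,9,10}→3
  7 left: {0,4,5,7,8,9,10}→7  {0,5,6,7,8,9,10}→21  {4,5,6,7,8,9,10}→4
  8 left: {0,4,5,6,7,8,9,10}→32  {3,4,5,6,7,8,9,10}→4
  9 left: {0,3,4,5,6,7,8,9,10}→36  {2,3,4,5,6,7,8,9,10}→4
  placing 0:m first → 4 extensions
  placing 1:h first → 40 extensions
total linear extensions = 44

44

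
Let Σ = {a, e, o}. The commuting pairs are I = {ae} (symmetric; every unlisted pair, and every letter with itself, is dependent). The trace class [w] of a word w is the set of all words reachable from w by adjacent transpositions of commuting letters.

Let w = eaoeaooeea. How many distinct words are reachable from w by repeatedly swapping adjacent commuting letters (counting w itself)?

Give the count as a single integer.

0(e) covers ∅
1(a) covers ∅
2(o) covers 0:e, 1:a
3(e) covers 2:o
4(a) covers 2:o
5(o) covers 3:e, 4:a
6(o) covers 5:o
7(e) covers 6:o
8(e) covers 7:e
9(a) covers 6:o
floor of heap: 0:e, 1:a
completions by unplaced set U, small U first (add the entries for U minus each lowest piece of U):
  |U|=1: {8}:1  {9}:1
  |U|=2: {7,8}:1  {8,9}:2
  |U|=3: {7,8,9}:3
  |U|=4: {6,7,8,9}:3
  |U|=5: {5,6,7,8,9}:3
  |U|=6: {3,5,6,7,8,9}:3  {4,5,6,7,8,9}:3
  |U|=7: {3,4,5,6,7,8,9}:6
  |U|=8: {2,3,4,5,6,7,8,9}:6
  start at 0(e): 6
  start at 1(a): 6
sum over floor = 12

12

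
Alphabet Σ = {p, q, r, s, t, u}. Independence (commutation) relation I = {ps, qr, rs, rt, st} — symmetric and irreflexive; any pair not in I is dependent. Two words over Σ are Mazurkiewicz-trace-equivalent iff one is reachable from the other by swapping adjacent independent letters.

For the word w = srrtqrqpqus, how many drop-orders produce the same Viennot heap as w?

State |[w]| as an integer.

drop 0:s onto floor
drop 1:r onto floor
drop 2:r onto {1:r}
drop 3:t onto floor
drop 4:q onto {0:s, 3:t}
drop 5:r onto {2:r}
drop 6:q onto {4:q}
drop 7:p onto {5:r, 6:q}
drop 8:q onto {7:p}
drop 9:u onto {8:q}
drop 10:s onto {9:u}
ground layer = {0:s, 1:r, 3:t}
drop-orders for the pieces not yet dropped (sum over which currently-grounded one goes next):
  1 to go: {10} 1
  2 to go: {9,10} 1
  3 to go: {8,9,10} 1
  4 to go: {7,8,9,10} 1
  5 to go: {5,7,8,9,10} 1  {6,7,8,9,10} 1
  6 to go: {2,5,7,8,9,10} 1  {4,6,7,8,9,10} 1  {5,6,7,8,9,10} 2
  7 to go: {0,4,6,7,8,9,10} 1  {1,2,5,7,8,9,10} 1  {2,5,6,7,8,9,10} 3  {3,4,6,7,8,9,10} 1  {4,5,6,7,8,9,10} 3
  8 to go: {0,3,4,6,7,8,9,10} 2  {0,4,5,6,7,8,9,10} 4  {1,2,5,6,7,8,9,10} 4  {2,4,5,6,7,8,9,10} 6  {3,4,5,6,7,8,9,10} 4
  9 to go: {0,2,4,5,6,7,8,9,10} 10  {0,3,4,5,6,7,8,9,10} 10  {1,2,4,5,6,7,8,9,10} 10  {2,3,4,5,6,7,8,9,10} 10
  if 0:s drops first: 20 orders
  if 1:r drops first: 30 orders
  if 3:t drops first: 20 orders
heap linearizations: 70

70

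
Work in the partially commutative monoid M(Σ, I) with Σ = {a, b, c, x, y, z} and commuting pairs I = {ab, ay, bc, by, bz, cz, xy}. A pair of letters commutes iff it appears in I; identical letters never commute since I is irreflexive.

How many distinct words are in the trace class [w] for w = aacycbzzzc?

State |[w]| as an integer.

#0=a has no predecessor
#1=a depends on [0:a]
#2=c depends on [1:a]
#3=y depends on [2:c]
#4=c depends on [3:y]
#5=b has no predecessor
#6=z depends on [3:y]
#7=z depends on [6:z]
#8=z depends on [7:z]
#9=c depends on [4:c]
sources: [0:a, 5:b]
N(rest) = Σ N(rest − s) over sources s of rest; N(one piece) = 1:
  size 1 → [5]=1  [8]=1  [9]=1
  size 2 → [4,9]=1  [5,8]=2  [5,9]=2  [7,8]=1  [8,9]=2
  size 3 → [4,5,9]=3  [4,8,9]=3  [5,7,8]=3  [5,8,9]=6  [6,7,8]=1  [7,8,9]=3
  size 4 → [4,5,8,9]=12  [4,7,8,9]=6  [5,6,7,8]=4  [5,7,8,9]=12  [6,7,8,9]=4
  size 5 → [4,5,7,8,9]=30  [4,6,7,8,9]=10  [5,6,7,8,9]=20
  size 6 → [3,4,6,7,8,9]=10  [4,5,6,7,8,9]=60
  size 7 → [2,3,4,6,7,8,9]=10  [3,4,5,6,7,8,9]=70
  size 8 → [1,2,3,4,6,7,8,9]=10  [2,3,4,5,6,7,8,9]=80
  first=0(a) contributes 90
  first=5(b) contributes 10
|[w]| = 100

100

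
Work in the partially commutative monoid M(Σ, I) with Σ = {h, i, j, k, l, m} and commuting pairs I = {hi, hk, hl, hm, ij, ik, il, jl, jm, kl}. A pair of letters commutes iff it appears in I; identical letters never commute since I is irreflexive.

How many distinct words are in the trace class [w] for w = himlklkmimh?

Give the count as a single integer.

330

piece 0:h — minimal
piece 1:i — minimal
piece 2:m rests on {1:i}
piece 3:l rests on {2:m}
piece 4:k rests on {2:m}
piece 5:l rests on {3:l}
piece 6:k rests on {4:k}
piece 7:m rests on {5:l, 6:k}
piece 8:i rests on {7:m}
piece 9:m rests on {8:i}
piece 10:h rests on {0:h}
minimal pieces: {0:h, 1:i}
ways to finish when only these pieces remain (= sum over removing one remaining piece with nothing left below it):
  1 left: {9}→1  {10}→1
  2 left: {0,10}→1  {8,9}→1  {9,10}→2
  3 left: {0,9,10}→3  {7,8,9}→1  {8,9,10}→3
  4 left: {0,8,9,10}→6  {5,7,8,9}→1  {6,7,8,9}→1  {7,8,9,10}→4
  5 left: {0,7,8,9,10}→10  {3,5,7,8,9}→1  {4,6,7,8,9}→1  {5,6,7,8,9}→2  {5,7,8,9,10}→5  {6,7,8,9,10}→5
  6 left: {0,5,7,8,9,10}→15  {0,6,7,8,9,10}→15  {3,5,6,7,8,9}→3  {3,5,7,8,9,10}→6  {4,5,6,7,8,9}→3  {4,6,7,8,9,10}→6  {5,6,7,8,9,10}→12
  7 left: {0,3,5,7,8,9,10}→21  {0,4,6,7,8,9,10}→21  {0,5,6,7,8,9,10}→42  {3,4,5,6,7,8,9}→6  {3,5,6,7,8,9,10}→21  {4,5,6,7,8,9,10}→21
  8 left: {0,3,5,6,7,8,9,10}→84  {0,4,5,6,7,8,9,10}→84  {2,3,4,5,6,7,8,9}→6  {3,4,5,6,7,8,9,10}→48
  9 left: {0,3,4,5,6,7,8,9,10}→216  {1,2,3,4,5,6,7,8,9}→6  {2,3,4,5,6,7,8,9,10}→54
  placing 0:h first → 60 extensions
  placing 1:i first → 270 extensions
total linear extensions = 330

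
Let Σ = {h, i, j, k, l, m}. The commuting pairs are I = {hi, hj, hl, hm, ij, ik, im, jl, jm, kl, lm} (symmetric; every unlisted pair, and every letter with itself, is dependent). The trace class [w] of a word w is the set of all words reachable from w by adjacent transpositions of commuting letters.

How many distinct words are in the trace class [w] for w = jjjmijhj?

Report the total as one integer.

drop 0:j onto floor
drop 1:j onto {0:j}
drop 2:j onto {1:j}
drop 3:m onto floor
drop 4:i onto floor
drop 5:j onto {2:j}
drop 6:h onto floor
drop 7:j onto {5:j}
ground layer = {0:j, 3:m, 4:i, 6:h}
drop-orders for the pieces not yet dropped (sum over which currently-grounded one goes next):
  1 to go: {3} 1  {4} 1  {6} 1  {7} 1
  2 to go: {3,4} 2  {3,6} 2  {3,7} 2  {4,6} 2  {4,7} 2  {5,7} 1  {6,7} 2
  3 to go: {2,5,7} 1  {3,4,6} 6  {3,4,7} 6  {3,5,7} 3  {3,6,7} 6  {4,5,7} 3  {4,6,7} 6  {5,6,7} 3
  4 to go: {1,2,5,7} 1  {2,3,5,7} 4  {2,4,5,7} 4  {2,5,6,7} 4  {3,4,5,7} 12  {3,4,6,7} 24  {3,5,6,7} 12  {4,5,6,7} 12
  5 to go: {0,1,2,5,7} 1  {1,2,3,5,7} 5  {1,2,4,5,7} 5  {1,2,5,6,7} 5  {2,3,4,5,7} 20  {2,3,5,6,7} 20  {2,4,5,6,7} 20  {3,4,5,6,7} 60
  6 to go: {0,1,2,3,5,7} 6  {0,1,2,4,5,7} 6  {0,1,2,5,6,7} 6  {1,2,3,4,5,7} 30  {1,2,3,5,6,7} 30  {1,2,4,5,6,7} 30  {2,3,4,5,6,7} 120
  if 0:j drops first: 210 orders
  if 3:m drops first: 42 orders
  if 4:i drops first: 42 orders
  if 6:h drops first: 42 orders
heap linearizations: 336

336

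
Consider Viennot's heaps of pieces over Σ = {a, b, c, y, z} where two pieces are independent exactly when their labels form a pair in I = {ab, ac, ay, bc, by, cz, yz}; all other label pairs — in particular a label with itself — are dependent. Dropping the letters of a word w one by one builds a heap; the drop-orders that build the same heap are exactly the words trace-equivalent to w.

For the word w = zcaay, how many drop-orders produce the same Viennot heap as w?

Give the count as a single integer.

10

piece 0:z — minimal
piece 1:c — minimal
piece 2:a rests on {0:z}
piece 3:a rests on {2:a}
piece 4:y rests on {1:c}
minimal pieces: {0:z, 1:c}
ways to finish when only these pieces remain (= sum over removing one remaining piece with nothing left below it):
  1 left: {3}→1  {4}→1
  2 left: {1,4}→1  {2,3}→1  {3,4}→2
  3 left: {0,2,3}→1  {1,3,4}→3  {2,3,4}→3
  placing 0:z first → 6 extensions
  placing 1:c first → 4 extensions
total linear extensions = 10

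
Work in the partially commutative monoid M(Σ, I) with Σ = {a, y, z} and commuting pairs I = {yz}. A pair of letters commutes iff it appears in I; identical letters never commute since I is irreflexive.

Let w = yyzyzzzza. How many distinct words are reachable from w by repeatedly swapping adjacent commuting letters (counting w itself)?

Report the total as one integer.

drop 0:y onto floor
drop 1:y onto {0:y}
drop 2:z onto floor
drop 3:y onto {1:y}
drop 4:z onto {2:z}
drop 5:z onto {4:z}
drop 6:z onto {5:z}
drop 7:z onto {6:z}
drop 8:a onto {3:y, 7:z}
ground layer = {0:y, 2:z}
drop-orders for the pieces not yet dropped (sum over which currently-grounded one goes next):
  1 to go: {8} 1
  2 to go: {3,8} 1  {7,8} 1
  3 to go: {1,3,8} 1  {3,7,8} 2  {6,7,8} 1
  4 to go: {0,1,3,8} 1  {1,3,7,8} 3  {3,6,7,8} 3  {5,6,7,8} 1
  5 to go: {0,1,3,7,8} 4  {1,3,6,7,8} 6  {3,5,6,7,8} 4  {4,5,6,7,8} 1
  6 to go: {0,1,3,6,7,8} 10  {1,3,5,6,7,8} 10  {2,4,5,6,7,8} 1  {3,4,5,6,7,8} 5
  7 to go: {0,1,3,5,6,7,8} 20  {1,3,4,5,6,7,8} 15  {2,3,4,5,6,7,8} 6
  if 0:y drops first: 21 orders
  if 2:z drops first: 35 orders
heap linearizations: 56

56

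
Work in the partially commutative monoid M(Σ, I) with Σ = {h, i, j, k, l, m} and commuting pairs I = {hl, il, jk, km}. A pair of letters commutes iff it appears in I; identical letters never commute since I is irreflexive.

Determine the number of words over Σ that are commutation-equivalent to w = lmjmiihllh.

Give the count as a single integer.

#0=l has no predecessor
#1=m depends on [0:l]
#2=j depends on [1:m]
#3=m depends on [2:j]
#4=i depends on [3:m]
#5=i depends on [4:i]
#6=h depends on [5:i]
#7=l depends on [3:m]
#8=l depends on [7:l]
#9=h depends on [6:h]
sources: [0:l]
N(rest) = Σ N(rest − s) over sources s of rest; N(one piece) = 1:
  size 1 → [8]=1  [9]=1
  size 2 → [6,9]=1  [7,8]=1  [8,9]=2
  size 3 → [5,6,9]=1  [6,8,9]=3  [7,8,9]=3
  size 4 → [4,5,6,9]=1  [5,6,8,9]=4  [6,7,8,9]=6
  size 5 → [4,5,6,8,9]=5  [5,6,7,8,9]=10
  size 6 → [4,5,6,7,8,9]=15
  size 7 → [3,4,5,6,7,8,9]=15
  size 8 → [2,3,4,5,6,7,8,9]=15
  first=0(l) contributes 15

15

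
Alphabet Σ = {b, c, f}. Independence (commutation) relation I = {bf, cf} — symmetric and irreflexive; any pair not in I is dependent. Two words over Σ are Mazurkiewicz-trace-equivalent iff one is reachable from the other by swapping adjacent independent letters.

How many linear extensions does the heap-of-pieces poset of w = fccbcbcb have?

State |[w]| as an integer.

8

piece 0:f — minimal
piece 1:c — minimal
piece 2:c rests on {1:c}
piece 3:b rests on {2:c}
piece 4:c rests on {3:b}
piece 5:b rests on {4:c}
piece 6:c rests on {5:b}
piece 7:b rests on {6:c}
minimal pieces: {0:f, 1:c}
ways to finish when only these pieces remain (= sum over removing one remaining piece with nothing left below it):
  1 left: {0}→1  {7}→1
  2 left: {0,7}→2  {6,7}→1
  3 left: {0,6,7}→3  {5,6,7}→1
  4 left: {0,5,6,7}→4  {4,5,6,7}→1
  5 left: {0,4,5,6,7}→5  {3,4,5,6,7}→1
  6 left: {0,3,4,5,6,7}→6  {2,3,4,5,6,7}→1
  placing 0:f first → 1 extensions
  placing 1:c first → 7 extensions
total linear extensions = 8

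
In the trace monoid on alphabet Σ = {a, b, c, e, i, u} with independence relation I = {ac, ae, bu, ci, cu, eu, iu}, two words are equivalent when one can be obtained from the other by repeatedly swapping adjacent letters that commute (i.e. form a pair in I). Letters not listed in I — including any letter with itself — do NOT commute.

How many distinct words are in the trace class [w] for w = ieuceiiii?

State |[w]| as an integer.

drop 0:i onto floor
drop 1:e onto {0:i}
drop 2:u onto floor
drop 3:c onto {1:e}
drop 4:e onto {3:c}
drop 5:i onto {4:e}
drop 6:i onto {5:i}
drop 7:i onto {6:i}
drop 8:i onto {7:i}
ground layer = {0:i, 2:u}
drop-orders for the pieces not yet dropped (sum over which currently-grounded one goes next):
  1 to go: {2} 1  {8} 1
  2 to go: {2,8} 2  {7,8} 1
  3 to go: {2,7,8} 3  {6,7,8} 1
  4 to go: {2,6,7,8} 4  {5,6,7,8} 1
  5 to go: {2,5,6,7,8} 5  {4,5,6,7,8} 1
  6 to go: {2,4,5,6,7,8} 6  {3,4,5,6,7,8} 1
  7 to go: {1,3,4,5,6,7,8} 1  {2,3,4,5,6,7,8} 7
  if 0:i drops first: 8 orders
  if 2:u drops first: 1 orders
heap linearizations: 9

9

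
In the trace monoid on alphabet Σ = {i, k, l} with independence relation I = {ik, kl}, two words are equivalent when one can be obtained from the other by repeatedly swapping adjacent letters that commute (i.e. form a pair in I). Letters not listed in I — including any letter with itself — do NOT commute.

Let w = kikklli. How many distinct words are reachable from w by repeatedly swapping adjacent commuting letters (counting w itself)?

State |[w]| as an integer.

35

0(k) covers ∅
1(i) covers ∅
2(k) covers 0:k
3(k) covers 2:k
4(l) covers 1:i
5(l) covers 4:l
6(i) covers 5:l
floor of heap: 0:k, 1:i
completions by unplaced set U, small U first (add the entries for U minus each lowest piece of U):
  |U|=1: {3}:1  {6}:1
  |U|=2: {2,3}:1  {3,6}:2  {5,6}:1
  |U|=3: {0,2,3}:1  {2,3,6}:3  {3,5,6}:3  {4,5,6}:1
  |U|=4: {0,2,3,6}:4  {1,4,5,6}:1  {2,3,5,6}:6  {3,4,5,6}:4
  |U|=5: {0,2,3,5,6}:10  {1,3,4,5,6}:5  {2,3,4,5,6}:10
  start at 0(k): 15
  start at 1(i): 20
sum over floor = 35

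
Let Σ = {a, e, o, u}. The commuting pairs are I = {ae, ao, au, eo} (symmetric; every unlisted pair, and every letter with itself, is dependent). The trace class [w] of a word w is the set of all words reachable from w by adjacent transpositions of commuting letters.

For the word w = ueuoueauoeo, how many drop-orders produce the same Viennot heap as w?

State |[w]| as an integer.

0(u) covers ∅
1(e) covers 0:u
2(u) covers 1:e
3(o) covers 2:u
4(u) covers 3:o
5(e) covers 4:u
6(a) covers ∅
7(u) covers 5:e
8(o) covers 7:u
9(e) covers 7:u
10(o) covers 8:o
floor of heap: 0:u, 6:a
completions by unplaced set U, small U first (add the entries for U minus each lowest piece of U):
  |U|=1: {6}:1  {9}:1  {10}:1
  |U|=2: {6,9}:2  {6,10}:2  {8,10}:1  {9,10}:2
  |U|=3: {6,8,10}:3  {6,9,10}:6  {8,9,10}:3
  |U|=4: {6,8,9,10}:12  {7,8,9,10}:3
  |U|=5: {5,7,8,9,10}:3  {6,7,8,9,10}:15
  |U|=6: {4,5,7,8,9,10}:3  {5,6,7,8,9,10}:18
  |U|=7: {3,4,5,7,8,9,10}:3  {4,5,6,7,8,9,10}:21
  |U|=8: {2,3,4,5,7,8,9,10}:3  {3,4,5,6,7,8,9,10}:24
  |U|=9: {1,2,3,4,5,7,8,9,10}:3  {2,3,4,5,6,7,8,9,10}:27
  start at 0(u): 30
  start at 6(a): 3
sum over floor = 33

33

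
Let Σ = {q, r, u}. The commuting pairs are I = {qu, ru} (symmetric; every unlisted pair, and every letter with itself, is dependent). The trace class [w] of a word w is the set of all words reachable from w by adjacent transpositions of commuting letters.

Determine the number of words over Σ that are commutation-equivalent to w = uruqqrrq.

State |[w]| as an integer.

piece 0:u — minimal
piece 1:r — minimal
piece 2:u rests on {0:u}
piece 3:q rests on {1:r}
piece 4:q rests on {3:q}
piece 5:r rests on {4:q}
piece 6:r rests on {5:r}
piece 7:q rests on {6:r}
minimal pieces: {0:u, 1:r}
ways to finish when only these pieces remain (= sum over removing one remaining piece with nothing left below it):
  1 left: {2}→1  {7}→1
  2 left: {0,2}→1  {2,7}→2  {6,7}→1
  3 left: {0,2,7}→3  {2,6,7}→3  {5,6,7}→1
  4 left: {0,2,6,7}→6  {2,5,6,7}→4  {4,5,6,7}→1
  5 left: {0,2,5,6,7}→10  {2,4,5,6,7}→5  {3,4,5,6,7}→1
  6 left: {0,2,4,5,6,7}→15  {1,3,4,5,6,7}→1  {2,3,4,5,6,7}→6
  placing 0:u first → 7 extensions
  placing 1:r first → 21 extensions
total linear extensions = 28

28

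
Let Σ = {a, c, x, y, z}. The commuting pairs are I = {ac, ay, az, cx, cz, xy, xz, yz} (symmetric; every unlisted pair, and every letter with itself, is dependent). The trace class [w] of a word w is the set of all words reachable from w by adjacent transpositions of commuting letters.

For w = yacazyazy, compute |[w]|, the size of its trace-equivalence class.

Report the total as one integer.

1260

0(y) covers ∅
1(a) covers ∅
2(c) covers 0:y
3(a) covers 1:a
4(z) covers ∅
5(y) covers 2:c
6(a) covers 3:a
7(z) covers 4:z
8(y) covers 5:y
floor of heap: 0:y, 1:a, 4:z
completions by unplaced set U, small U first (add the entries for U minus each lowest piece of U):
  |U|=1: {6}:1  {7}:1  {8}:1
  |U|=2: {3,6}:1  {4,7}:1  {5,8}:1  {6,7}:2  {6,8}:2  {7,8}:2
  |U|=3: {1,3,6}:1  {2,5,8}:1  {3,6,7}:3  {3,6,8}:3  {4,6,7}:3  {4,7,8}:3  {5,6,8}:3  {5,7,8}:3  {6,7,8}:6
  |U|=4: {0,2,5,8}:1  {1,3,6,7}:4  {1,3,6,8}:4  {2,5,6,8}:4  {2,5,7,8}:4  {3,4,6,7}:6  {3,5,6,8}:6  {3,6,7,8}:12  {4,5,7,8}:6  {4,6,7,8}:12  {5,6,7,8}:12
  |U|=5: {0,2,5,6,8}:5  {0,2,5,7,8}:5  {1,3,4,6,7}:10  {1,3,5,6,8}:10  {1,3,6,7,8}:20  {2,3,5,6,8}:10  {2,4,5,7,8}:10  {2,5,6,7,8}:20  {3,4,6,7,8}:30  {3,5,6,7,8}:30  {4,5,6,7,8}:30
  |U|=6: {0,2,3,5,6,8}:15  {0,2,4,5,7,8}:15  {0,2,5,6,7,8}:30  {1,2,3,5,6,8}:20  {1,3,4,6,7,8}:60  {1,3,5,6,7,8}:60  {2,3,5,6,7,8}:60  {2,4,5,6,7,8}:60  {3,4,5,6,7,8}:90
  |U|=7: {0,1,2,3,5,6,8}:35  {0,2,3,5,6,7,8}:105  {0,2,4,5,6,7,8}:105  {1,2,3,5,6,7,8}:140  {1,3,4,5,6,7,8}:210  {2,3,4,5,6,7,8}:210
  start at 0(y): 560
  start at 1(a): 420
  start at 4(z): 280
sum over floor = 1260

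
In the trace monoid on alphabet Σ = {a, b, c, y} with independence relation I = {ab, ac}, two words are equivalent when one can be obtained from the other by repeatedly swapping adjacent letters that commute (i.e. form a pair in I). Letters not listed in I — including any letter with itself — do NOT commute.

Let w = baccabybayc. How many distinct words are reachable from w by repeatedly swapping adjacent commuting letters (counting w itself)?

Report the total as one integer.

0(b) covers ∅
1(a) covers ∅
2(c) covers 0:b
3(c) covers 2:c
4(a) covers 1:a
5(b) covers 3:c
6(y) covers 4:a, 5:b
7(b) covers 6:y
8(a) covers 6:y
9(y) covers 7:b, 8:a
10(c) covers 9:y
floor of heap: 0:b, 1:a
completions by unplaced set U, small U first (add the entries for U minus each lowest piece of U):
  |U|=1: {10}:1
  |U|=2: {9,10}:1
  |U|=3: {7,9,10}:1  {8,9,10}:1
  |U|=4: {7,8,9,10}:2
  |U|=5: {6,7,8,9,10}:2
  |U|=6: {4,6,7,8,9,10}:2  {5,6,7,8,9,10}:2
  |U|=7: {1,4,6,7,8,9,10}:2  {3,5,6,7,8,9,10}:2  {4,5,6,7,8,9,10}:4
  |U|=8: {1,4,5,6,7,8,9,10}:6  {2,3,5,6,7,8,9,10}:2  {3,4,5,6,7,8,9,10}:6
  |U|=9: {0,2,3,5,6,7,8,9,10}:2  {1,3,4,5,6,7,8,9,10}:12  {2,3,4,5,6,7,8,9,10}:8
  start at 0(b): 20
  start at 1(a): 10
sum over floor = 30

30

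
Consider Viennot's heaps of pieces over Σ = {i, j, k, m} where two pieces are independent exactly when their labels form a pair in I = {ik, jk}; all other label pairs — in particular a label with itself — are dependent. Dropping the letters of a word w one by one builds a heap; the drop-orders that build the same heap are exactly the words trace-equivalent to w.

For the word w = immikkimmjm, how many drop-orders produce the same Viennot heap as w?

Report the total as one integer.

piece 0:i — minimal
piece 1:m rests on {0:i}
piece 2:m rests on {1:m}
piece 3:i rests on {2:m}
piece 4:k rests on {2:m}
piece 5:k rests on {4:k}
piece 6:i rests on {3:i}
piece 7:m rests on {5:k, 6:i}
piece 8:m rests on {7:m}
piece 9:j rests on {8:m}
piece 10:m rests on {9:j}
minimal pieces: {0:i}
ways to finish when only these pieces remain (= sum over removing one remaining piece with nothing left below it):
  1 left: {10}→1
  2 left: {9,10}→1
  3 left: {8,9,10}→1
  4 left: {7,8,9,10}→1
  5 left: {5,7,8,9,10}→1  {6,7,8,9,10}→1
  6 left: {3,6,7,8,9,10}→1  {4,5,7,8,9,10}→1  {5,6,7,8,9,10}→2
  7 left: {3,5,6,7,8,9,10}→3  {4,5,6,7,8,9,10}→3
  8 left: {3,4,5,6,7,8,9,10}→6
  9 left: {2,3,4,5,6,7,8,9,10}→6
  placing 0:i first → 6 extensions

6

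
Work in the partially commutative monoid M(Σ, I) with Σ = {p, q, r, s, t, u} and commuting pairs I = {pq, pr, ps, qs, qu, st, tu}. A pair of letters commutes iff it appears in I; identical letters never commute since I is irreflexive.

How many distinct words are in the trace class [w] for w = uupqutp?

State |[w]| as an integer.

9

piece 0:u — minimal
piece 1:u rests on {0:u}
piece 2:p rests on {1:u}
piece 3:q — minimal
piece 4:u rests on {2:p}
piece 5:t rests on {2:p, 3:q}
piece 6:p rests on {4:u, 5:t}
minimal pieces: {0:u, 3:q}
ways to finish when only these pieces remain (= sum over removing one remaining piece with nothing left below it):
  1 left: {6}→1
  2 left: {4,6}→1  {5,6}→1
  3 left: {3,5,6}→1  {4,5,6}→2
  4 left: {2,4,5,6}→2  {3,4,5,6}→3
  5 left: {1,2,4,5,6}→2  {2,3,4,5,6}→5
  placing 0:u first → 7 extensions
  placing 3:q first → 2 extensions
total linear extensions = 9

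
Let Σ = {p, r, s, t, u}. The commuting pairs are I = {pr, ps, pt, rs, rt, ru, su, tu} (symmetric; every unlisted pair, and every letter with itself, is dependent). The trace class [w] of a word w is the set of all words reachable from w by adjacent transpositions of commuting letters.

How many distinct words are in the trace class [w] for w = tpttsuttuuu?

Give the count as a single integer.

drop 0:t onto floor
drop 1:p onto floor
drop 2:t onto {0:t}
drop 3:t onto {2:t}
drop 4:s onto {3:t}
drop 5:u onto {1:p}
drop 6:t onto {4:s}
drop 7:t onto {6:t}
drop 8:u onto {5:u}
drop 9:u onto {8:u}
drop 10:u onto {9:u}
ground layer = {0:t, 1:p}
drop-orders for the pieces not yet dropped (sum over which currently-grounded one goes next):
  1 to go: {7} 1  {10} 1
  2 to go: {6,7} 1  {7,10} 2  {9,10} 1
  3 to go: {4,6,7} 1  {6,7,10} 3  {7,9,10} 3  {8,9,10} 1
  4 to go: {3,4,6,7} 1  {4,6,7,10} 4  {5,8,9,10} 1  {6,7,9,10} 6  {7,8,9,10} 4
  5 to go: {1,5,8,9,10} 1  {2,3,4,6,7} 1  {3,4,6,7,10} 5  {4,6,7,9,10} 10  {5,7,8,9,10} 5  {6,7,8,9,10} 10
  6 to go: {0,2,3,4,6,7} 1  {1,5,7,8,9,10} 6  {2,3,4,6,7,10} 6  {3,4,6,7,9,10} 15  {4,6,7,8,9,10} 20  {5,6,7,8,9,10} 15
  7 to go: {0,2,3,4,6,7,10} 7  {1,5,6,7,8,9,10} 21  {2,3,4,6,7,9,10} 21  {3,4,6,7,8,9,10} 35  {4,5,6,7,8,9,10} 35
  8 to go: {0,2,3,4,6,7,9,10} 28  {1,4,5,6,7,8,9,10} 56  {2,3,4,6,7,8,9,10} 56  {3,4,5,6,7,8,9,10} 70
  9 to go: {0,2,3,4,6,7,8,9,10} 84  {1,3,4,5,6,7,8,9,10} 126  {2,3,4,5,6,7,8,9,10} 126
  if 0:t drops first: 252 orders
  if 1:p drops first: 210 orders
heap linearizations: 462

462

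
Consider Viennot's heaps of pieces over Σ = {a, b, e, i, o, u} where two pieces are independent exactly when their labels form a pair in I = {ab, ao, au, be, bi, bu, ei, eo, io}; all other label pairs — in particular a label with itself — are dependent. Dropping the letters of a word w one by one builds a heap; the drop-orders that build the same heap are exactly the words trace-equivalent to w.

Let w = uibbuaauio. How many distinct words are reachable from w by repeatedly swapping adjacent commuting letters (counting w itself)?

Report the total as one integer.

462

drop 0:u onto floor
drop 1:i onto {0:u}
drop 2:b onto floor
drop 3:b onto {2:b}
drop 4:u onto {1:i}
drop 5:a onto {1:i}
drop 6:a onto {5:a}
drop 7:u onto {4:u}
drop 8:i onto {6:a, 7:u}
drop 9:o onto {3:b, 7:u}
ground layer = {0:u, 2:b}
drop-orders for the pieces not yet dropped (sum over which currently-grounded one goes next):
  1 to go: {8} 1  {9} 1
  2 to go: {3,9} 1  {6,8} 1  {8,9} 2
  3 to go: {2,3,9} 1  {3,8,9} 3  {5,6,8} 1  {6,8,9} 3  {7,8,9} 2
  4 to go: {2,3,8,9} 4  {3,6,8,9} 6  {3,7,8,9} 5  {4,7,8,9} 2  {5,6,8,9} 4  {6,7,8,9} 5
  5 to go: {2,3,6,8,9} 10  {2,3,7,8,9} 9  {3,4,7,8,9} 7  {3,5,6,8,9} 10  {3,6,7,8,9} 16  {4,6,7,8,9} 7  {5,6,7,8,9} 9
  6 to go: {2,3,4,7,8,9} 16  {2,3,5,6,8,9} 20  {2,3,6,7,8,9} 35  {3,4,6,7,8,9} 30  {3,5,6,7,8,9} 35  {4,5,6,7,8,9} 16
  7 to go: {1,4,5,6,7,8,9} 16  {2,3,4,6,7,8,9} 81  {2,3,5,6,7,8,9} 90  {3,4,5,6,7,8,9} 81
  8 to go: {0,1,4,5,6,7,8,9} 16  {1,3,4,5,6,7,8,9} 97  {2,3,4,5,6,7,8,9} 252
  if 0:u drops first: 349 orders
  if 2:b drops first: 113 orders
heap linearizations: 462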